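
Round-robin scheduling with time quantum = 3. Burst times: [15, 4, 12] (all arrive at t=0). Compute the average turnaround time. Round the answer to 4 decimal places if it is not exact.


Time quantum = 3
Execution trace:
  J1 runs 3 units, time = 3
  J2 runs 3 units, time = 6
  J3 runs 3 units, time = 9
  J1 runs 3 units, time = 12
  J2 runs 1 units, time = 13
  J3 runs 3 units, time = 16
  J1 runs 3 units, time = 19
  J3 runs 3 units, time = 22
  J1 runs 3 units, time = 25
  J3 runs 3 units, time = 28
  J1 runs 3 units, time = 31
Finish times: [31, 13, 28]
Average turnaround = 72/3 = 24.0

24.0


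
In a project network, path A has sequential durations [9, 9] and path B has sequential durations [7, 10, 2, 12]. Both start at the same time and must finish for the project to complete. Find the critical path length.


Path A total = 9 + 9 = 18
Path B total = 7 + 10 + 2 + 12 = 31
Critical path = longest path = max(18, 31) = 31

31


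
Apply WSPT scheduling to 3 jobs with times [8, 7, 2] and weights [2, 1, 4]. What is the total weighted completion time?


Compute p/w ratios and sort ascending (WSPT): [(2, 4), (8, 2), (7, 1)]
Compute weighted completion times:
  Job (p=2,w=4): C=2, w*C=4*2=8
  Job (p=8,w=2): C=10, w*C=2*10=20
  Job (p=7,w=1): C=17, w*C=1*17=17
Total weighted completion time = 45

45


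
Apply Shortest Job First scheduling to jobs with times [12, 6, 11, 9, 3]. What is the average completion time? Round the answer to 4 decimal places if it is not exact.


SJF order (ascending): [3, 6, 9, 11, 12]
Completion times:
  Job 1: burst=3, C=3
  Job 2: burst=6, C=9
  Job 3: burst=9, C=18
  Job 4: burst=11, C=29
  Job 5: burst=12, C=41
Average completion = 100/5 = 20.0

20.0


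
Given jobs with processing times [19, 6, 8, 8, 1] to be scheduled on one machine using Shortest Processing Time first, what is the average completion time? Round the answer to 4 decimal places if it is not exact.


Sort jobs by processing time (SPT order): [1, 6, 8, 8, 19]
Compute completion times sequentially:
  Job 1: processing = 1, completes at 1
  Job 2: processing = 6, completes at 7
  Job 3: processing = 8, completes at 15
  Job 4: processing = 8, completes at 23
  Job 5: processing = 19, completes at 42
Sum of completion times = 88
Average completion time = 88/5 = 17.6

17.6


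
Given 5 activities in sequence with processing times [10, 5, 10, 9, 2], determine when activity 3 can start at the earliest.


Activity 3 starts after activities 1 through 2 complete.
Predecessor durations: [10, 5]
ES = 10 + 5 = 15

15


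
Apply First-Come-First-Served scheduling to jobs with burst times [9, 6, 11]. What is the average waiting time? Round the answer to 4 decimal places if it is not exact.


FCFS order (as given): [9, 6, 11]
Waiting times:
  Job 1: wait = 0
  Job 2: wait = 9
  Job 3: wait = 15
Sum of waiting times = 24
Average waiting time = 24/3 = 8.0

8.0


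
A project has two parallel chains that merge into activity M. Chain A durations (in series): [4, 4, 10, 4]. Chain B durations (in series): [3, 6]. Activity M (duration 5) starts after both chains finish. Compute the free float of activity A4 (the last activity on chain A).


ES(A4) = sum of predecessors on chain A = 18
EF(A4) = ES + duration = 18 + 4 = 22
Successor of A4 is M. ES(M) = max(sum(A), sum(B)) = max(22, 9) = 22
Free float = ES(successor) - EF(current) = 22 - 22 = 0

0


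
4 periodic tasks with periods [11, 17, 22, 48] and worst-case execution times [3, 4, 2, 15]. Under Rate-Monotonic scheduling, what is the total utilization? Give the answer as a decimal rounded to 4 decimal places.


Compute individual utilizations (exact fractions):
  Task 1: C/T = 3/11 (approx. 0.2727)
  Task 2: C/T = 4/17 (approx. 0.2353)
  Task 3: C/T = 2/22 = 1/11 (approx. 0.0909)
  Task 4: C/T = 15/48 = 5/16 (approx. 0.3125)
Total utilization U = 3/11 + 4/17 + 1/11 + 5/16 = 2727/2992
Rounded to 4 decimal places: U = 0.9114
RM (Liu & Layland) bound for 4 tasks = 0.756828; compare with U = 2727/2992 (approx. 0.911430)
bound < U <= 1, so the RM sufficient condition is not met (inconclusive; an exact test such as response-time analysis is needed).

0.9114


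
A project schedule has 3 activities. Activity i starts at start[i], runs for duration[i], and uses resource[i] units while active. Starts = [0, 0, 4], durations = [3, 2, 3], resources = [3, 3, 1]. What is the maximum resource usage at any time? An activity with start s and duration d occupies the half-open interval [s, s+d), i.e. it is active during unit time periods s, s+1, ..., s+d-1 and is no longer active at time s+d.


Each activity i is active on [start_i, start_i + duration_i).
Compute total resource usage per time slot:
  t=0: active resources = [3, 3], total = 6
  t=1: active resources = [3, 3], total = 6
  t=2: active resources = [3], total = 3
  t=3: active resources = [], total = 0
  t=4: active resources = [1], total = 1
  t=5: active resources = [1], total = 1
  t=6: active resources = [1], total = 1
Peak resource demand = 6

6


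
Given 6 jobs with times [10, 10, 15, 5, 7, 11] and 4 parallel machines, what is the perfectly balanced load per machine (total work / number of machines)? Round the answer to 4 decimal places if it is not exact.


Total processing time = 10 + 10 + 15 + 5 + 7 + 11 = 58
Number of machines = 4
Ideal balanced load = 58 / 4 = 14.5

14.5


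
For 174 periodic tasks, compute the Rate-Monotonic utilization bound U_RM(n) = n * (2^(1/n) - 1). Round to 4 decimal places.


Compute 2^(1/174) = 1.0039915496
Subtract 1: 1.0039915496 - 1 = 0.0039915496
Multiply by n: 174 * 0.0039915496 = 0.6945296304
Round to 4 dp: 0.6945

0.6945


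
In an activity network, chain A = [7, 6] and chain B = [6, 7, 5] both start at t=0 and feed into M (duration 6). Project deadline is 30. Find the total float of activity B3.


Forward pass: ES(B3) = sum of predecessors on chain B = 13
EF = ES + duration = 13 + 5 = 18
Backward pass: LF(M) = deadline = 30; LS(M) = 30 - 6 = 24
LF(B3) = LS(M) - sum(successors on chain B) = 24 - 0 = 24
LS = LF - duration = 24 - 5 = 19
Total float = LS - ES = 19 - 13 = 6

6


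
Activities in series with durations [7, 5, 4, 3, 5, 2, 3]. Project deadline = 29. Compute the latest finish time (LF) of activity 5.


LF(activity 5) = deadline - sum of successor durations
Successors: activities 6 through 7 with durations [2, 3]
Sum of successor durations = 5
LF = 29 - 5 = 24

24


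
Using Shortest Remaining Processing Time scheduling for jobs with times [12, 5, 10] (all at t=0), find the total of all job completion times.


Since all jobs arrive at t=0, SRPT equals SPT ordering.
SPT order: [5, 10, 12]
Completion times:
  Job 1: p=5, C=5
  Job 2: p=10, C=15
  Job 3: p=12, C=27
Total completion time = 5 + 15 + 27 = 47

47


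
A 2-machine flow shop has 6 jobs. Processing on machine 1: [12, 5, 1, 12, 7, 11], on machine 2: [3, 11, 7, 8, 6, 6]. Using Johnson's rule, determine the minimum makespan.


Apply Johnson's rule:
  Group 1 (a <= b): [(3, 1, 7), (2, 5, 11)]
  Group 2 (a > b): [(4, 12, 8), (5, 7, 6), (6, 11, 6), (1, 12, 3)]
Optimal job order: [3, 2, 4, 5, 6, 1]
Schedule:
  Job 3: M1 done at 1, M2 done at 8
  Job 2: M1 done at 6, M2 done at 19
  Job 4: M1 done at 18, M2 done at 27
  Job 5: M1 done at 25, M2 done at 33
  Job 6: M1 done at 36, M2 done at 42
  Job 1: M1 done at 48, M2 done at 51
Makespan = 51

51


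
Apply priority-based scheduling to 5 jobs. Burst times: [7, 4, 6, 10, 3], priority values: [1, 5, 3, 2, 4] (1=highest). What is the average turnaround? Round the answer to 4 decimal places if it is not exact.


Sort by priority (ascending = highest first):
Order: [(1, 7), (2, 10), (3, 6), (4, 3), (5, 4)]
Completion times:
  Priority 1, burst=7, C=7
  Priority 2, burst=10, C=17
  Priority 3, burst=6, C=23
  Priority 4, burst=3, C=26
  Priority 5, burst=4, C=30
Average turnaround = 103/5 = 20.6

20.6


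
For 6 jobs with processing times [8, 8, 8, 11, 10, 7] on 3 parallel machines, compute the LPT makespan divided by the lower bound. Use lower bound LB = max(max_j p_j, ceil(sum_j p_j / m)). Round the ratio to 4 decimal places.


LPT order: [11, 10, 8, 8, 8, 7]
Machine loads after assignment: [18, 18, 16]
LPT makespan = 18
Lower bound = max(max_job, ceil(total/3)) = max(11, 18) = 18
Ratio = 18 / 18 = 1.0

1.0


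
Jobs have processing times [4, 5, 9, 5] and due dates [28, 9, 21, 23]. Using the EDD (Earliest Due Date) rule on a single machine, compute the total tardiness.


Sort by due date (EDD order): [(5, 9), (9, 21), (5, 23), (4, 28)]
Compute completion times and tardiness:
  Job 1: p=5, d=9, C=5, tardiness=max(0,5-9)=0
  Job 2: p=9, d=21, C=14, tardiness=max(0,14-21)=0
  Job 3: p=5, d=23, C=19, tardiness=max(0,19-23)=0
  Job 4: p=4, d=28, C=23, tardiness=max(0,23-28)=0
Total tardiness = 0

0


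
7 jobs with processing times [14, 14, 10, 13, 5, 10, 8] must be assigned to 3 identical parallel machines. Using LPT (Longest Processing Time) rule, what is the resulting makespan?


Sort jobs in decreasing order (LPT): [14, 14, 13, 10, 10, 8, 5]
Assign each job to the least loaded machine:
  Machine 1: jobs [14, 10], load = 24
  Machine 2: jobs [14, 8, 5], load = 27
  Machine 3: jobs [13, 10], load = 23
Makespan = max load = 27

27


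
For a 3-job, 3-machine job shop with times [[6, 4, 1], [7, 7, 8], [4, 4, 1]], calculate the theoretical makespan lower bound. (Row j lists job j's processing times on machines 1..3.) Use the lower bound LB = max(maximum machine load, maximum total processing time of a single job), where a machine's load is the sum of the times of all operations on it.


Machine loads:
  Machine 1: 6 + 7 + 4 = 17
  Machine 2: 4 + 7 + 4 = 15
  Machine 3: 1 + 8 + 1 = 10
Max machine load = 17
Job totals:
  Job 1: 11
  Job 2: 22
  Job 3: 9
Max job total = 22
Lower bound = max(17, 22) = 22

22


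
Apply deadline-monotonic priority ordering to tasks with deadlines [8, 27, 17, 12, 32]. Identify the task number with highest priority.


Sort tasks by relative deadline (ascending):
  Task 1: deadline = 8
  Task 4: deadline = 12
  Task 3: deadline = 17
  Task 2: deadline = 27
  Task 5: deadline = 32
Priority order (highest first): [1, 4, 3, 2, 5]
Highest priority task = 1

1


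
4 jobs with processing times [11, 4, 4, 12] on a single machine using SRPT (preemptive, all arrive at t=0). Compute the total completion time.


Since all jobs arrive at t=0, SRPT equals SPT ordering.
SPT order: [4, 4, 11, 12]
Completion times:
  Job 1: p=4, C=4
  Job 2: p=4, C=8
  Job 3: p=11, C=19
  Job 4: p=12, C=31
Total completion time = 4 + 8 + 19 + 31 = 62

62


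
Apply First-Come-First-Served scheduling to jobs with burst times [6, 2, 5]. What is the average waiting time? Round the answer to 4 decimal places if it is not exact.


FCFS order (as given): [6, 2, 5]
Waiting times:
  Job 1: wait = 0
  Job 2: wait = 6
  Job 3: wait = 8
Sum of waiting times = 14
Average waiting time = 14/3 = 4.6667

4.6667


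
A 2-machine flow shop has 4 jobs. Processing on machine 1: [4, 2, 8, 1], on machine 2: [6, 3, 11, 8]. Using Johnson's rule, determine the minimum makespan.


Apply Johnson's rule:
  Group 1 (a <= b): [(4, 1, 8), (2, 2, 3), (1, 4, 6), (3, 8, 11)]
  Group 2 (a > b): []
Optimal job order: [4, 2, 1, 3]
Schedule:
  Job 4: M1 done at 1, M2 done at 9
  Job 2: M1 done at 3, M2 done at 12
  Job 1: M1 done at 7, M2 done at 18
  Job 3: M1 done at 15, M2 done at 29
Makespan = 29

29


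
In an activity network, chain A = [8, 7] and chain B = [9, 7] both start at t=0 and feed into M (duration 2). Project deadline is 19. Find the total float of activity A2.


Forward pass: ES(A2) = sum of predecessors on chain A = 8
EF = ES + duration = 8 + 7 = 15
Backward pass: LF(M) = deadline = 19; LS(M) = 19 - 2 = 17
LF(A2) = LS(M) - sum(successors on chain A) = 17 - 0 = 17
LS = LF - duration = 17 - 7 = 10
Total float = LS - ES = 10 - 8 = 2

2


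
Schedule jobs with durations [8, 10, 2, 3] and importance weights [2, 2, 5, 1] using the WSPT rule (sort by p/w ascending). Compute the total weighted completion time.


Compute p/w ratios and sort ascending (WSPT): [(2, 5), (3, 1), (8, 2), (10, 2)]
Compute weighted completion times:
  Job (p=2,w=5): C=2, w*C=5*2=10
  Job (p=3,w=1): C=5, w*C=1*5=5
  Job (p=8,w=2): C=13, w*C=2*13=26
  Job (p=10,w=2): C=23, w*C=2*23=46
Total weighted completion time = 87

87


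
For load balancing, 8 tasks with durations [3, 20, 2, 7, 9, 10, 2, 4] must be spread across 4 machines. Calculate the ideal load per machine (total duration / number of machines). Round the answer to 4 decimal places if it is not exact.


Total processing time = 3 + 20 + 2 + 7 + 9 + 10 + 2 + 4 = 57
Number of machines = 4
Ideal balanced load = 57 / 4 = 14.25

14.25


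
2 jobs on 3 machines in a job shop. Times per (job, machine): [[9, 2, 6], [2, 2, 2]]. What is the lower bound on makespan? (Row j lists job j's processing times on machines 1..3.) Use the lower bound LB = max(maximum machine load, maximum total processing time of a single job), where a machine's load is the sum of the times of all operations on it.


Machine loads:
  Machine 1: 9 + 2 = 11
  Machine 2: 2 + 2 = 4
  Machine 3: 6 + 2 = 8
Max machine load = 11
Job totals:
  Job 1: 17
  Job 2: 6
Max job total = 17
Lower bound = max(11, 17) = 17

17


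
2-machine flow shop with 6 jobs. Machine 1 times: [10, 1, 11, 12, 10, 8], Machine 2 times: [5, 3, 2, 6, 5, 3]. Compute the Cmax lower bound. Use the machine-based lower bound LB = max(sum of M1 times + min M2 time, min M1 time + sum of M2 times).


LB1 = sum(M1 times) + min(M2 times) = 52 + 2 = 54
LB2 = min(M1 times) + sum(M2 times) = 1 + 24 = 25
Lower bound = max(LB1, LB2) = max(54, 25) = 54

54


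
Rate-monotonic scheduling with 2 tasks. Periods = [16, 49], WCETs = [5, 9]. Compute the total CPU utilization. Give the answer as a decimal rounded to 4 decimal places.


Compute individual utilizations (exact fractions):
  Task 1: C/T = 5/16 (approx. 0.3125)
  Task 2: C/T = 9/49 (approx. 0.1837)
Total utilization U = 5/16 + 9/49 = 389/784
Rounded to 4 decimal places: U = 0.4962
RM (Liu & Layland) bound for 2 tasks = 0.828427; compare with U = 389/784 (approx. 0.496173)
U <= bound, so schedulable by RM sufficient condition.

0.4962


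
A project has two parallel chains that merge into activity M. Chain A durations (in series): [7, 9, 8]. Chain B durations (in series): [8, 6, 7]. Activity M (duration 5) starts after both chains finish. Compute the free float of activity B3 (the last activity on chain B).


ES(B3) = sum of predecessors on chain B = 14
EF(B3) = ES + duration = 14 + 7 = 21
Successor of B3 is M. ES(M) = max(sum(A), sum(B)) = max(24, 21) = 24
Free float = ES(successor) - EF(current) = 24 - 21 = 3

3


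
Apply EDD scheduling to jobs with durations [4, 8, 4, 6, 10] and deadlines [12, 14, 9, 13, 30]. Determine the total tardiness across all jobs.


Sort by due date (EDD order): [(4, 9), (4, 12), (6, 13), (8, 14), (10, 30)]
Compute completion times and tardiness:
  Job 1: p=4, d=9, C=4, tardiness=max(0,4-9)=0
  Job 2: p=4, d=12, C=8, tardiness=max(0,8-12)=0
  Job 3: p=6, d=13, C=14, tardiness=max(0,14-13)=1
  Job 4: p=8, d=14, C=22, tardiness=max(0,22-14)=8
  Job 5: p=10, d=30, C=32, tardiness=max(0,32-30)=2
Total tardiness = 11

11


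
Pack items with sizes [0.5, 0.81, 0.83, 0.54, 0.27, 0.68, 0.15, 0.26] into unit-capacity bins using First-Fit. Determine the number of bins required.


Place items sequentially using First-Fit:
  Item 0.5 -> new Bin 1
  Item 0.81 -> new Bin 2
  Item 0.83 -> new Bin 3
  Item 0.54 -> new Bin 4
  Item 0.27 -> Bin 1 (now 0.77)
  Item 0.68 -> new Bin 5
  Item 0.15 -> Bin 1 (now 0.92)
  Item 0.26 -> Bin 4 (now 0.8)
Total bins used = 5

5


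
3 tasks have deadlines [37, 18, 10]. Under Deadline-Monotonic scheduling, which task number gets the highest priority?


Sort tasks by relative deadline (ascending):
  Task 3: deadline = 10
  Task 2: deadline = 18
  Task 1: deadline = 37
Priority order (highest first): [3, 2, 1]
Highest priority task = 3

3


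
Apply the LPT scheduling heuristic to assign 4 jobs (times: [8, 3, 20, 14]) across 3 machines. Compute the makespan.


Sort jobs in decreasing order (LPT): [20, 14, 8, 3]
Assign each job to the least loaded machine:
  Machine 1: jobs [20], load = 20
  Machine 2: jobs [14], load = 14
  Machine 3: jobs [8, 3], load = 11
Makespan = max load = 20

20


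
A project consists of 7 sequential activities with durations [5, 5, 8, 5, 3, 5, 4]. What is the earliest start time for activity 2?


Activity 2 starts after activities 1 through 1 complete.
Predecessor durations: [5]
ES = 5 = 5

5


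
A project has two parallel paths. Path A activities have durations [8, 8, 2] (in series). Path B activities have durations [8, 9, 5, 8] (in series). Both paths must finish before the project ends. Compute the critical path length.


Path A total = 8 + 8 + 2 = 18
Path B total = 8 + 9 + 5 + 8 = 30
Critical path = longest path = max(18, 30) = 30

30


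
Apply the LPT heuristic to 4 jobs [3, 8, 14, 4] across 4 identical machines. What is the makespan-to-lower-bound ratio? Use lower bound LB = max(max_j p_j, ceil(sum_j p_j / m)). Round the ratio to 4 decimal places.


LPT order: [14, 8, 4, 3]
Machine loads after assignment: [14, 8, 4, 3]
LPT makespan = 14
Lower bound = max(max_job, ceil(total/4)) = max(14, 8) = 14
Ratio = 14 / 14 = 1.0

1.0


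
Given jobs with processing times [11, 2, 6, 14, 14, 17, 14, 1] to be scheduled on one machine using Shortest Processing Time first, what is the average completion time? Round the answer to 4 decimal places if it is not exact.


Sort jobs by processing time (SPT order): [1, 2, 6, 11, 14, 14, 14, 17]
Compute completion times sequentially:
  Job 1: processing = 1, completes at 1
  Job 2: processing = 2, completes at 3
  Job 3: processing = 6, completes at 9
  Job 4: processing = 11, completes at 20
  Job 5: processing = 14, completes at 34
  Job 6: processing = 14, completes at 48
  Job 7: processing = 14, completes at 62
  Job 8: processing = 17, completes at 79
Sum of completion times = 256
Average completion time = 256/8 = 32.0

32.0


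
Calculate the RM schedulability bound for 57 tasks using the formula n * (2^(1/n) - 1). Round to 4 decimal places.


Compute 2^(1/57) = 1.0122347161
Subtract 1: 1.0122347161 - 1 = 0.0122347161
Multiply by n: 57 * 0.0122347161 = 0.6973788177
Round to 4 dp: 0.6974

0.6974


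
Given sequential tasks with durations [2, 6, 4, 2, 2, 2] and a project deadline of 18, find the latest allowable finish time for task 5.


LF(activity 5) = deadline - sum of successor durations
Successors: activities 6 through 6 with durations [2]
Sum of successor durations = 2
LF = 18 - 2 = 16

16


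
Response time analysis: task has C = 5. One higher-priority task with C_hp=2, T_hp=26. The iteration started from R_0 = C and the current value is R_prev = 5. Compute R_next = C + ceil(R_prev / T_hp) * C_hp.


R_next = C + ceil(R_prev / T_hp) * C_hp
ceil(5 / 26) = ceil(0.1923) = 1
Interference = 1 * 2 = 2
R_next = 5 + 2 = 7

7


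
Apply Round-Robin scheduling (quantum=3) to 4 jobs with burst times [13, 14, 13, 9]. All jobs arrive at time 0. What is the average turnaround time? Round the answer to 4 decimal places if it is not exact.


Time quantum = 3
Execution trace:
  J1 runs 3 units, time = 3
  J2 runs 3 units, time = 6
  J3 runs 3 units, time = 9
  J4 runs 3 units, time = 12
  J1 runs 3 units, time = 15
  J2 runs 3 units, time = 18
  J3 runs 3 units, time = 21
  J4 runs 3 units, time = 24
  J1 runs 3 units, time = 27
  J2 runs 3 units, time = 30
  J3 runs 3 units, time = 33
  J4 runs 3 units, time = 36
  J1 runs 3 units, time = 39
  J2 runs 3 units, time = 42
  J3 runs 3 units, time = 45
  J1 runs 1 units, time = 46
  J2 runs 2 units, time = 48
  J3 runs 1 units, time = 49
Finish times: [46, 48, 49, 36]
Average turnaround = 179/4 = 44.75

44.75


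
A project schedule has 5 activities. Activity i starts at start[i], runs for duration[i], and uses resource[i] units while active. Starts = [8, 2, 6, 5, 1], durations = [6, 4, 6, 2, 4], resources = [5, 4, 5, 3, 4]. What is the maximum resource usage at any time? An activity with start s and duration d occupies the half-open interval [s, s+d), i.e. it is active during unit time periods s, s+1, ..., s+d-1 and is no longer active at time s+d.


Each activity i is active on [start_i, start_i + duration_i).
Compute total resource usage per time slot:
  t=0: active resources = [], total = 0
  t=1: active resources = [4], total = 4
  t=2: active resources = [4, 4], total = 8
  t=3: active resources = [4, 4], total = 8
  t=4: active resources = [4, 4], total = 8
  t=5: active resources = [4, 3], total = 7
  t=6: active resources = [5, 3], total = 8
  t=7: active resources = [5], total = 5
  t=8: active resources = [5, 5], total = 10
  t=9: active resources = [5, 5], total = 10
  t=10: active resources = [5, 5], total = 10
  t=11: active resources = [5, 5], total = 10
  t=12: active resources = [5], total = 5
  t=13: active resources = [5], total = 5
Peak resource demand = 10

10


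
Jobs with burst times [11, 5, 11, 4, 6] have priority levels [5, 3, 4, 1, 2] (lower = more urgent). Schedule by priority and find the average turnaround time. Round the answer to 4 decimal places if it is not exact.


Sort by priority (ascending = highest first):
Order: [(1, 4), (2, 6), (3, 5), (4, 11), (5, 11)]
Completion times:
  Priority 1, burst=4, C=4
  Priority 2, burst=6, C=10
  Priority 3, burst=5, C=15
  Priority 4, burst=11, C=26
  Priority 5, burst=11, C=37
Average turnaround = 92/5 = 18.4

18.4


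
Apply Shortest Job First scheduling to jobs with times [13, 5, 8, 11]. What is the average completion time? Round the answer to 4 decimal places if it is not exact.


SJF order (ascending): [5, 8, 11, 13]
Completion times:
  Job 1: burst=5, C=5
  Job 2: burst=8, C=13
  Job 3: burst=11, C=24
  Job 4: burst=13, C=37
Average completion = 79/4 = 19.75

19.75


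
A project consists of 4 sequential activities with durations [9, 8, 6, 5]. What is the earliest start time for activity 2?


Activity 2 starts after activities 1 through 1 complete.
Predecessor durations: [9]
ES = 9 = 9

9


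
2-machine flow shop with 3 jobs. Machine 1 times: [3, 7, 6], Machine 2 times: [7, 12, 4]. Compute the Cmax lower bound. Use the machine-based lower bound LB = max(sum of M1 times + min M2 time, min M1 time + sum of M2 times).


LB1 = sum(M1 times) + min(M2 times) = 16 + 4 = 20
LB2 = min(M1 times) + sum(M2 times) = 3 + 23 = 26
Lower bound = max(LB1, LB2) = max(20, 26) = 26

26


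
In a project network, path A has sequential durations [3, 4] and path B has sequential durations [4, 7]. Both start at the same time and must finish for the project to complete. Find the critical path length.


Path A total = 3 + 4 = 7
Path B total = 4 + 7 = 11
Critical path = longest path = max(7, 11) = 11

11


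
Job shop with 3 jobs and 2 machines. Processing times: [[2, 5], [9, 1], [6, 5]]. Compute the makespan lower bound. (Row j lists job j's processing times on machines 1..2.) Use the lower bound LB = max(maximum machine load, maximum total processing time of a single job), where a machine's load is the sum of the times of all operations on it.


Machine loads:
  Machine 1: 2 + 9 + 6 = 17
  Machine 2: 5 + 1 + 5 = 11
Max machine load = 17
Job totals:
  Job 1: 7
  Job 2: 10
  Job 3: 11
Max job total = 11
Lower bound = max(17, 11) = 17

17


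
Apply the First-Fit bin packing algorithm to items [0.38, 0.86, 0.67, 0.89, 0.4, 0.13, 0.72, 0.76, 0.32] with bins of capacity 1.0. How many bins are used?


Place items sequentially using First-Fit:
  Item 0.38 -> new Bin 1
  Item 0.86 -> new Bin 2
  Item 0.67 -> new Bin 3
  Item 0.89 -> new Bin 4
  Item 0.4 -> Bin 1 (now 0.78)
  Item 0.13 -> Bin 1 (now 0.91)
  Item 0.72 -> new Bin 5
  Item 0.76 -> new Bin 6
  Item 0.32 -> Bin 3 (now 0.99)
Total bins used = 6

6


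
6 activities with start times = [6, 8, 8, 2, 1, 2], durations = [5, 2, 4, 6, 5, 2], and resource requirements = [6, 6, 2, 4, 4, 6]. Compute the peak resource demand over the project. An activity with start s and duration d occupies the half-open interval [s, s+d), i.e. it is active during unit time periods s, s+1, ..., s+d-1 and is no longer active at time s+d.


Each activity i is active on [start_i, start_i + duration_i).
Compute total resource usage per time slot:
  t=0: active resources = [], total = 0
  t=1: active resources = [4], total = 4
  t=2: active resources = [4, 4, 6], total = 14
  t=3: active resources = [4, 4, 6], total = 14
  t=4: active resources = [4, 4], total = 8
  t=5: active resources = [4, 4], total = 8
  t=6: active resources = [6, 4], total = 10
  t=7: active resources = [6, 4], total = 10
  t=8: active resources = [6, 6, 2], total = 14
  t=9: active resources = [6, 6, 2], total = 14
  t=10: active resources = [6, 2], total = 8
  t=11: active resources = [2], total = 2
Peak resource demand = 14

14


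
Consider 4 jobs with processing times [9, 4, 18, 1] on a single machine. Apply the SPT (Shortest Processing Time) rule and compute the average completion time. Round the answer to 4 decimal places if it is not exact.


Sort jobs by processing time (SPT order): [1, 4, 9, 18]
Compute completion times sequentially:
  Job 1: processing = 1, completes at 1
  Job 2: processing = 4, completes at 5
  Job 3: processing = 9, completes at 14
  Job 4: processing = 18, completes at 32
Sum of completion times = 52
Average completion time = 52/4 = 13.0

13.0


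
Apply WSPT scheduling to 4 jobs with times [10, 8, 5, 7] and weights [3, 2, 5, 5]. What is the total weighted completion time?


Compute p/w ratios and sort ascending (WSPT): [(5, 5), (7, 5), (10, 3), (8, 2)]
Compute weighted completion times:
  Job (p=5,w=5): C=5, w*C=5*5=25
  Job (p=7,w=5): C=12, w*C=5*12=60
  Job (p=10,w=3): C=22, w*C=3*22=66
  Job (p=8,w=2): C=30, w*C=2*30=60
Total weighted completion time = 211

211


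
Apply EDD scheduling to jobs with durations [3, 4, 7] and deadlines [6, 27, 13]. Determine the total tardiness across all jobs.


Sort by due date (EDD order): [(3, 6), (7, 13), (4, 27)]
Compute completion times and tardiness:
  Job 1: p=3, d=6, C=3, tardiness=max(0,3-6)=0
  Job 2: p=7, d=13, C=10, tardiness=max(0,10-13)=0
  Job 3: p=4, d=27, C=14, tardiness=max(0,14-27)=0
Total tardiness = 0

0


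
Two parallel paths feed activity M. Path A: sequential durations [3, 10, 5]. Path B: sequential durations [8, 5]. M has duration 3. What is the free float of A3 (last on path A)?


ES(A3) = sum of predecessors on chain A = 13
EF(A3) = ES + duration = 13 + 5 = 18
Successor of A3 is M. ES(M) = max(sum(A), sum(B)) = max(18, 13) = 18
Free float = ES(successor) - EF(current) = 18 - 18 = 0

0


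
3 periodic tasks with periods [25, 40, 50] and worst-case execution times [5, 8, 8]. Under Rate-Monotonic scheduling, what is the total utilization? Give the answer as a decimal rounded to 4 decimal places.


Compute individual utilizations (exact fractions):
  Task 1: C/T = 5/25 = 1/5 (approx. 0.2)
  Task 2: C/T = 8/40 = 1/5 (approx. 0.2)
  Task 3: C/T = 8/50 = 4/25 (approx. 0.16)
Total utilization U = 1/5 + 1/5 + 4/25 = 14/25
Rounded to 4 decimal places: U = 0.5600
RM (Liu & Layland) bound for 3 tasks = 0.779763; compare with U = 14/25 (approx. 0.560000)
U <= bound, so schedulable by RM sufficient condition.

0.5600


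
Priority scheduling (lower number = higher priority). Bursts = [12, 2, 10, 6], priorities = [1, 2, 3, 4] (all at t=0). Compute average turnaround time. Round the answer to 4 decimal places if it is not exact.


Sort by priority (ascending = highest first):
Order: [(1, 12), (2, 2), (3, 10), (4, 6)]
Completion times:
  Priority 1, burst=12, C=12
  Priority 2, burst=2, C=14
  Priority 3, burst=10, C=24
  Priority 4, burst=6, C=30
Average turnaround = 80/4 = 20.0

20.0


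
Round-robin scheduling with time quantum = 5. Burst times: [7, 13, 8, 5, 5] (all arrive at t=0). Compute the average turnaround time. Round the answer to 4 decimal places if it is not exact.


Time quantum = 5
Execution trace:
  J1 runs 5 units, time = 5
  J2 runs 5 units, time = 10
  J3 runs 5 units, time = 15
  J4 runs 5 units, time = 20
  J5 runs 5 units, time = 25
  J1 runs 2 units, time = 27
  J2 runs 5 units, time = 32
  J3 runs 3 units, time = 35
  J2 runs 3 units, time = 38
Finish times: [27, 38, 35, 20, 25]
Average turnaround = 145/5 = 29.0

29.0


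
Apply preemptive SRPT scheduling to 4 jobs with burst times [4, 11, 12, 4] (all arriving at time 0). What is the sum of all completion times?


Since all jobs arrive at t=0, SRPT equals SPT ordering.
SPT order: [4, 4, 11, 12]
Completion times:
  Job 1: p=4, C=4
  Job 2: p=4, C=8
  Job 3: p=11, C=19
  Job 4: p=12, C=31
Total completion time = 4 + 8 + 19 + 31 = 62

62


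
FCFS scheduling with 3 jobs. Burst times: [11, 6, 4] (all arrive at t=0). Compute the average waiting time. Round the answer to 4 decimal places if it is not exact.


FCFS order (as given): [11, 6, 4]
Waiting times:
  Job 1: wait = 0
  Job 2: wait = 11
  Job 3: wait = 17
Sum of waiting times = 28
Average waiting time = 28/3 = 9.3333

9.3333


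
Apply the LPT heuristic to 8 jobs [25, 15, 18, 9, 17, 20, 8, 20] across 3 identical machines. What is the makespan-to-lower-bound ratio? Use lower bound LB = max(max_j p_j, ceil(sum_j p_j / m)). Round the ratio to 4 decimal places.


LPT order: [25, 20, 20, 18, 17, 15, 9, 8]
Machine loads after assignment: [40, 46, 46]
LPT makespan = 46
Lower bound = max(max_job, ceil(total/3)) = max(25, 44) = 44
Ratio = 46 / 44 = 1.0455

1.0455


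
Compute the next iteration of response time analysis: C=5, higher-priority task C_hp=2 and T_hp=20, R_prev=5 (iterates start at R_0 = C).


R_next = C + ceil(R_prev / T_hp) * C_hp
ceil(5 / 20) = ceil(0.25) = 1
Interference = 1 * 2 = 2
R_next = 5 + 2 = 7

7


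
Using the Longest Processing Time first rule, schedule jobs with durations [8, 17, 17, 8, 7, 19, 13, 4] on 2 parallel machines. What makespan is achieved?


Sort jobs in decreasing order (LPT): [19, 17, 17, 13, 8, 8, 7, 4]
Assign each job to the least loaded machine:
  Machine 1: jobs [19, 13, 8, 7], load = 47
  Machine 2: jobs [17, 17, 8, 4], load = 46
Makespan = max load = 47

47


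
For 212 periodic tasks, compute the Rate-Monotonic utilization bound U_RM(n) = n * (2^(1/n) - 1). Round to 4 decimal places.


Compute 2^(1/212) = 1.0032749130
Subtract 1: 1.0032749130 - 1 = 0.0032749130
Multiply by n: 212 * 0.0032749130 = 0.6942815560
Round to 4 dp: 0.6943

0.6943


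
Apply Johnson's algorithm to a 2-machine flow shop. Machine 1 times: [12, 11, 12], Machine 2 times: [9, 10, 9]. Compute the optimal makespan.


Apply Johnson's rule:
  Group 1 (a <= b): []
  Group 2 (a > b): [(2, 11, 10), (1, 12, 9), (3, 12, 9)]
Optimal job order: [2, 1, 3]
Schedule:
  Job 2: M1 done at 11, M2 done at 21
  Job 1: M1 done at 23, M2 done at 32
  Job 3: M1 done at 35, M2 done at 44
Makespan = 44

44


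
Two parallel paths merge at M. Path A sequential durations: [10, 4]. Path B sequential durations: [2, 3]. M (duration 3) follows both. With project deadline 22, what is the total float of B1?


Forward pass: ES(B1) = sum of predecessors on chain B = 0
EF = ES + duration = 0 + 2 = 2
Backward pass: LF(M) = deadline = 22; LS(M) = 22 - 3 = 19
LF(B1) = LS(M) - sum(successors on chain B) = 19 - 3 = 16
LS = LF - duration = 16 - 2 = 14
Total float = LS - ES = 14 - 0 = 14

14


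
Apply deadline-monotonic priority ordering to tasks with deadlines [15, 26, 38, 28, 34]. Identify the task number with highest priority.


Sort tasks by relative deadline (ascending):
  Task 1: deadline = 15
  Task 2: deadline = 26
  Task 4: deadline = 28
  Task 5: deadline = 34
  Task 3: deadline = 38
Priority order (highest first): [1, 2, 4, 5, 3]
Highest priority task = 1

1


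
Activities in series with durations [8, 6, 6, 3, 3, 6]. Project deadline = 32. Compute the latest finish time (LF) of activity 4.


LF(activity 4) = deadline - sum of successor durations
Successors: activities 5 through 6 with durations [3, 6]
Sum of successor durations = 9
LF = 32 - 9 = 23

23


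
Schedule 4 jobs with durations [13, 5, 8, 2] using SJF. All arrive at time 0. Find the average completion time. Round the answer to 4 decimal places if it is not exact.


SJF order (ascending): [2, 5, 8, 13]
Completion times:
  Job 1: burst=2, C=2
  Job 2: burst=5, C=7
  Job 3: burst=8, C=15
  Job 4: burst=13, C=28
Average completion = 52/4 = 13.0

13.0


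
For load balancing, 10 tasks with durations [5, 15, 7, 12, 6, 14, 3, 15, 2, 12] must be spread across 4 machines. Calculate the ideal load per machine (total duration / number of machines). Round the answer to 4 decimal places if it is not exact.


Total processing time = 5 + 15 + 7 + 12 + 6 + 14 + 3 + 15 + 2 + 12 = 91
Number of machines = 4
Ideal balanced load = 91 / 4 = 22.75

22.75


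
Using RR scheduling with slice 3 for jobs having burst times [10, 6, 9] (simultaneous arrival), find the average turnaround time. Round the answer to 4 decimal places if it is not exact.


Time quantum = 3
Execution trace:
  J1 runs 3 units, time = 3
  J2 runs 3 units, time = 6
  J3 runs 3 units, time = 9
  J1 runs 3 units, time = 12
  J2 runs 3 units, time = 15
  J3 runs 3 units, time = 18
  J1 runs 3 units, time = 21
  J3 runs 3 units, time = 24
  J1 runs 1 units, time = 25
Finish times: [25, 15, 24]
Average turnaround = 64/3 = 21.3333

21.3333


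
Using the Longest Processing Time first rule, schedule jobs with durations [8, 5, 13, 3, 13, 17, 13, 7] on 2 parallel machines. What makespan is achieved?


Sort jobs in decreasing order (LPT): [17, 13, 13, 13, 8, 7, 5, 3]
Assign each job to the least loaded machine:
  Machine 1: jobs [17, 13, 7, 3], load = 40
  Machine 2: jobs [13, 13, 8, 5], load = 39
Makespan = max load = 40

40


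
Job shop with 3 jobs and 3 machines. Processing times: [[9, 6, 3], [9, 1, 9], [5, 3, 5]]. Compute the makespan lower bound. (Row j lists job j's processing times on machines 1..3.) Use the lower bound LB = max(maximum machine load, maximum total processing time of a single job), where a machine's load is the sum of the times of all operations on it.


Machine loads:
  Machine 1: 9 + 9 + 5 = 23
  Machine 2: 6 + 1 + 3 = 10
  Machine 3: 3 + 9 + 5 = 17
Max machine load = 23
Job totals:
  Job 1: 18
  Job 2: 19
  Job 3: 13
Max job total = 19
Lower bound = max(23, 19) = 23

23


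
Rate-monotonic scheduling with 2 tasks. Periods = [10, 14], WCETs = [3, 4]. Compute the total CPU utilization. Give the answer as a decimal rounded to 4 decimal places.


Compute individual utilizations (exact fractions):
  Task 1: C/T = 3/10 (approx. 0.3)
  Task 2: C/T = 4/14 = 2/7 (approx. 0.2857)
Total utilization U = 3/10 + 2/7 = 41/70
Rounded to 4 decimal places: U = 0.5857
RM (Liu & Layland) bound for 2 tasks = 0.828427; compare with U = 41/70 (approx. 0.585714)
U <= bound, so schedulable by RM sufficient condition.

0.5857


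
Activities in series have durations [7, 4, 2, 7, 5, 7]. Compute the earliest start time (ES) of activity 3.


Activity 3 starts after activities 1 through 2 complete.
Predecessor durations: [7, 4]
ES = 7 + 4 = 11

11


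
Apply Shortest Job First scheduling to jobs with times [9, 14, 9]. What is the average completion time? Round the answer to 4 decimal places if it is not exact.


SJF order (ascending): [9, 9, 14]
Completion times:
  Job 1: burst=9, C=9
  Job 2: burst=9, C=18
  Job 3: burst=14, C=32
Average completion = 59/3 = 19.6667

19.6667


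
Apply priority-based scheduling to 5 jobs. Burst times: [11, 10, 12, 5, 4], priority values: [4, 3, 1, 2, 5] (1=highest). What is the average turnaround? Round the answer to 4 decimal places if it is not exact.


Sort by priority (ascending = highest first):
Order: [(1, 12), (2, 5), (3, 10), (4, 11), (5, 4)]
Completion times:
  Priority 1, burst=12, C=12
  Priority 2, burst=5, C=17
  Priority 3, burst=10, C=27
  Priority 4, burst=11, C=38
  Priority 5, burst=4, C=42
Average turnaround = 136/5 = 27.2

27.2


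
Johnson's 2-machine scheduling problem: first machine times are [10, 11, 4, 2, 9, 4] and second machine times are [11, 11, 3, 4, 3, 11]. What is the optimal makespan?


Apply Johnson's rule:
  Group 1 (a <= b): [(4, 2, 4), (6, 4, 11), (1, 10, 11), (2, 11, 11)]
  Group 2 (a > b): [(3, 4, 3), (5, 9, 3)]
Optimal job order: [4, 6, 1, 2, 3, 5]
Schedule:
  Job 4: M1 done at 2, M2 done at 6
  Job 6: M1 done at 6, M2 done at 17
  Job 1: M1 done at 16, M2 done at 28
  Job 2: M1 done at 27, M2 done at 39
  Job 3: M1 done at 31, M2 done at 42
  Job 5: M1 done at 40, M2 done at 45
Makespan = 45

45


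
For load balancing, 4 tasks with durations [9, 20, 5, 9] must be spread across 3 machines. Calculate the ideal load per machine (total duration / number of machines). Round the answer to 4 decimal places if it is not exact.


Total processing time = 9 + 20 + 5 + 9 = 43
Number of machines = 3
Ideal balanced load = 43 / 3 = 14.3333

14.3333


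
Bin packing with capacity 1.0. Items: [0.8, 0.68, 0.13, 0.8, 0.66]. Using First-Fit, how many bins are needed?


Place items sequentially using First-Fit:
  Item 0.8 -> new Bin 1
  Item 0.68 -> new Bin 2
  Item 0.13 -> Bin 1 (now 0.93)
  Item 0.8 -> new Bin 3
  Item 0.66 -> new Bin 4
Total bins used = 4

4


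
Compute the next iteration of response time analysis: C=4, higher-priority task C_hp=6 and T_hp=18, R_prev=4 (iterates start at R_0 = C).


R_next = C + ceil(R_prev / T_hp) * C_hp
ceil(4 / 18) = ceil(0.2222) = 1
Interference = 1 * 6 = 6
R_next = 4 + 6 = 10

10


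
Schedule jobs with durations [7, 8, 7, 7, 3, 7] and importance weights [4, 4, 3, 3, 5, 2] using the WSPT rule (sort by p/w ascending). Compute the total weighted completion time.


Compute p/w ratios and sort ascending (WSPT): [(3, 5), (7, 4), (8, 4), (7, 3), (7, 3), (7, 2)]
Compute weighted completion times:
  Job (p=3,w=5): C=3, w*C=5*3=15
  Job (p=7,w=4): C=10, w*C=4*10=40
  Job (p=8,w=4): C=18, w*C=4*18=72
  Job (p=7,w=3): C=25, w*C=3*25=75
  Job (p=7,w=3): C=32, w*C=3*32=96
  Job (p=7,w=2): C=39, w*C=2*39=78
Total weighted completion time = 376

376


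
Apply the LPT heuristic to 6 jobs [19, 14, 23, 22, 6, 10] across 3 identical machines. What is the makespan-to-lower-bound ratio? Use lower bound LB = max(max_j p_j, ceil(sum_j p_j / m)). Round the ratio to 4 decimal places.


LPT order: [23, 22, 19, 14, 10, 6]
Machine loads after assignment: [29, 32, 33]
LPT makespan = 33
Lower bound = max(max_job, ceil(total/3)) = max(23, 32) = 32
Ratio = 33 / 32 = 1.0313

1.0313


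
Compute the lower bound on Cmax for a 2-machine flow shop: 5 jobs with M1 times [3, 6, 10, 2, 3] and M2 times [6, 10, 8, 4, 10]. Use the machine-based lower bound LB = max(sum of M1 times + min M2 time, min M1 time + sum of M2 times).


LB1 = sum(M1 times) + min(M2 times) = 24 + 4 = 28
LB2 = min(M1 times) + sum(M2 times) = 2 + 38 = 40
Lower bound = max(LB1, LB2) = max(28, 40) = 40

40


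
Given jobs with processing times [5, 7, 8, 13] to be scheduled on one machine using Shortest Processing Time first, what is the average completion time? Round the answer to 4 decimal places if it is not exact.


Sort jobs by processing time (SPT order): [5, 7, 8, 13]
Compute completion times sequentially:
  Job 1: processing = 5, completes at 5
  Job 2: processing = 7, completes at 12
  Job 3: processing = 8, completes at 20
  Job 4: processing = 13, completes at 33
Sum of completion times = 70
Average completion time = 70/4 = 17.5

17.5


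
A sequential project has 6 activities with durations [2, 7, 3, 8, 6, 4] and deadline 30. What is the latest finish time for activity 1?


LF(activity 1) = deadline - sum of successor durations
Successors: activities 2 through 6 with durations [7, 3, 8, 6, 4]
Sum of successor durations = 28
LF = 30 - 28 = 2

2


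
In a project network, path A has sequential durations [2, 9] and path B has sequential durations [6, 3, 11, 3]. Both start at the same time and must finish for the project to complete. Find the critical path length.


Path A total = 2 + 9 = 11
Path B total = 6 + 3 + 11 + 3 = 23
Critical path = longest path = max(11, 23) = 23

23
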